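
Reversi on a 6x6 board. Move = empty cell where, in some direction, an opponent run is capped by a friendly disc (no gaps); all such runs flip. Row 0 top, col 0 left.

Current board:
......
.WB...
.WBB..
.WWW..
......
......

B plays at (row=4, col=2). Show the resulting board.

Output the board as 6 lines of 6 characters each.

Answer: ......
.WB...
.WBB..
.WBW..
..B...
......

Derivation:
Place B at (4,2); scan 8 dirs for brackets.
Dir NW: opp run (3,1), next='.' -> no flip
Dir N: opp run (3,2) capped by B -> flip
Dir NE: opp run (3,3), next='.' -> no flip
Dir W: first cell '.' (not opp) -> no flip
Dir E: first cell '.' (not opp) -> no flip
Dir SW: first cell '.' (not opp) -> no flip
Dir S: first cell '.' (not opp) -> no flip
Dir SE: first cell '.' (not opp) -> no flip
All flips: (3,2)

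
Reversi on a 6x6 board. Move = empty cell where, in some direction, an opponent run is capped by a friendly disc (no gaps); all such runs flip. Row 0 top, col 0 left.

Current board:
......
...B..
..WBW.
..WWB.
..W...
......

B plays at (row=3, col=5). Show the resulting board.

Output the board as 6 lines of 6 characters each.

Place B at (3,5); scan 8 dirs for brackets.
Dir NW: opp run (2,4) capped by B -> flip
Dir N: first cell '.' (not opp) -> no flip
Dir NE: edge -> no flip
Dir W: first cell 'B' (not opp) -> no flip
Dir E: edge -> no flip
Dir SW: first cell '.' (not opp) -> no flip
Dir S: first cell '.' (not opp) -> no flip
Dir SE: edge -> no flip
All flips: (2,4)

Answer: ......
...B..
..WBB.
..WWBB
..W...
......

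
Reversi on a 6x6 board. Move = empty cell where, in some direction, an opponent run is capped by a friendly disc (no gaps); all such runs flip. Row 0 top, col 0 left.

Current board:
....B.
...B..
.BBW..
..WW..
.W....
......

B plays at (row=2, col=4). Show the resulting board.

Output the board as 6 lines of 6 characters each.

Answer: ....B.
...B..
.BBBB.
..WW..
.W....
......

Derivation:
Place B at (2,4); scan 8 dirs for brackets.
Dir NW: first cell 'B' (not opp) -> no flip
Dir N: first cell '.' (not opp) -> no flip
Dir NE: first cell '.' (not opp) -> no flip
Dir W: opp run (2,3) capped by B -> flip
Dir E: first cell '.' (not opp) -> no flip
Dir SW: opp run (3,3), next='.' -> no flip
Dir S: first cell '.' (not opp) -> no flip
Dir SE: first cell '.' (not opp) -> no flip
All flips: (2,3)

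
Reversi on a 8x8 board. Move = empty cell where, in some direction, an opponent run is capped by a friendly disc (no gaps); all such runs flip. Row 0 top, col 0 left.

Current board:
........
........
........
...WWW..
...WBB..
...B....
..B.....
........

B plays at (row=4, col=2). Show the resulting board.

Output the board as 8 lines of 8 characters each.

Place B at (4,2); scan 8 dirs for brackets.
Dir NW: first cell '.' (not opp) -> no flip
Dir N: first cell '.' (not opp) -> no flip
Dir NE: opp run (3,3), next='.' -> no flip
Dir W: first cell '.' (not opp) -> no flip
Dir E: opp run (4,3) capped by B -> flip
Dir SW: first cell '.' (not opp) -> no flip
Dir S: first cell '.' (not opp) -> no flip
Dir SE: first cell 'B' (not opp) -> no flip
All flips: (4,3)

Answer: ........
........
........
...WWW..
..BBBB..
...B....
..B.....
........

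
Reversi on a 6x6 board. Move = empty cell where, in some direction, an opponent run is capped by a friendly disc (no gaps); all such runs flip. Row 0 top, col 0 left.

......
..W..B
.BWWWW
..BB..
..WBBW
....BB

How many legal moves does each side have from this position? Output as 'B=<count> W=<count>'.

Answer: B=9 W=5

Derivation:
-- B to move --
(0,1): no bracket -> illegal
(0,2): flips 2 -> legal
(0,3): flips 1 -> legal
(1,1): flips 1 -> legal
(1,3): flips 1 -> legal
(1,4): flips 1 -> legal
(3,1): no bracket -> illegal
(3,4): no bracket -> illegal
(3,5): flips 2 -> legal
(4,1): flips 1 -> legal
(5,1): flips 1 -> legal
(5,2): flips 1 -> legal
(5,3): no bracket -> illegal
B mobility = 9
-- W to move --
(0,4): no bracket -> illegal
(0,5): flips 1 -> legal
(1,0): no bracket -> illegal
(1,1): no bracket -> illegal
(1,4): no bracket -> illegal
(2,0): flips 1 -> legal
(3,0): flips 1 -> legal
(3,1): no bracket -> illegal
(3,4): no bracket -> illegal
(3,5): no bracket -> illegal
(4,1): flips 1 -> legal
(5,2): no bracket -> illegal
(5,3): flips 2 -> legal
W mobility = 5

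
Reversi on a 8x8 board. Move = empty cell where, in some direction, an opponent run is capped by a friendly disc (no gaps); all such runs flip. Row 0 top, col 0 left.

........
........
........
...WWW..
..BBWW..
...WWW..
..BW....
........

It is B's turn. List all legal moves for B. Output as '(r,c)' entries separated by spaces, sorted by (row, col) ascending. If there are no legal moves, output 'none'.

(2,2): no bracket -> illegal
(2,3): flips 1 -> legal
(2,4): flips 1 -> legal
(2,5): flips 1 -> legal
(2,6): flips 3 -> legal
(3,2): no bracket -> illegal
(3,6): no bracket -> illegal
(4,6): flips 2 -> legal
(5,2): no bracket -> illegal
(5,6): no bracket -> illegal
(6,4): flips 2 -> legal
(6,5): flips 1 -> legal
(6,6): no bracket -> illegal
(7,2): no bracket -> illegal
(7,3): flips 2 -> legal
(7,4): no bracket -> illegal

Answer: (2,3) (2,4) (2,5) (2,6) (4,6) (6,4) (6,5) (7,3)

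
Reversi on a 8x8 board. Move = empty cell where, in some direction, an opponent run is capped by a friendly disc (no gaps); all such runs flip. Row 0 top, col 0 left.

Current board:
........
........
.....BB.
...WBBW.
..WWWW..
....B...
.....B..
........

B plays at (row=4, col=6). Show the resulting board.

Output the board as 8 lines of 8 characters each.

Place B at (4,6); scan 8 dirs for brackets.
Dir NW: first cell 'B' (not opp) -> no flip
Dir N: opp run (3,6) capped by B -> flip
Dir NE: first cell '.' (not opp) -> no flip
Dir W: opp run (4,5) (4,4) (4,3) (4,2), next='.' -> no flip
Dir E: first cell '.' (not opp) -> no flip
Dir SW: first cell '.' (not opp) -> no flip
Dir S: first cell '.' (not opp) -> no flip
Dir SE: first cell '.' (not opp) -> no flip
All flips: (3,6)

Answer: ........
........
.....BB.
...WBBB.
..WWWWB.
....B...
.....B..
........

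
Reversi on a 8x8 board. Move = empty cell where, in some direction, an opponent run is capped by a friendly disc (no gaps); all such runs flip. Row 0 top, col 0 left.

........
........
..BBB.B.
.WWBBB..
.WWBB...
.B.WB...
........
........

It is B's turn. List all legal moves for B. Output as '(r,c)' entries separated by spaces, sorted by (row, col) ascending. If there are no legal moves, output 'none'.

Answer: (2,1) (3,0) (4,0) (5,0) (5,2) (6,2) (6,3)

Derivation:
(2,0): no bracket -> illegal
(2,1): flips 3 -> legal
(3,0): flips 2 -> legal
(4,0): flips 3 -> legal
(5,0): flips 2 -> legal
(5,2): flips 3 -> legal
(6,2): flips 1 -> legal
(6,3): flips 1 -> legal
(6,4): no bracket -> illegal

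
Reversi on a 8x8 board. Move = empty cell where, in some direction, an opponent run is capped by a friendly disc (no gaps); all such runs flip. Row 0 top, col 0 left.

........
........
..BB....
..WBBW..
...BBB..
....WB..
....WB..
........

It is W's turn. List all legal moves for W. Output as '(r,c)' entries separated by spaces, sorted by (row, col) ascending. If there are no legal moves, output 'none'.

(1,1): no bracket -> illegal
(1,2): flips 1 -> legal
(1,3): no bracket -> illegal
(1,4): flips 1 -> legal
(2,1): no bracket -> illegal
(2,4): flips 2 -> legal
(2,5): no bracket -> illegal
(3,1): no bracket -> illegal
(3,6): flips 1 -> legal
(4,2): no bracket -> illegal
(4,6): flips 1 -> legal
(5,2): no bracket -> illegal
(5,3): flips 1 -> legal
(5,6): flips 1 -> legal
(6,6): flips 1 -> legal
(7,4): no bracket -> illegal
(7,5): flips 3 -> legal
(7,6): flips 1 -> legal

Answer: (1,2) (1,4) (2,4) (3,6) (4,6) (5,3) (5,6) (6,6) (7,5) (7,6)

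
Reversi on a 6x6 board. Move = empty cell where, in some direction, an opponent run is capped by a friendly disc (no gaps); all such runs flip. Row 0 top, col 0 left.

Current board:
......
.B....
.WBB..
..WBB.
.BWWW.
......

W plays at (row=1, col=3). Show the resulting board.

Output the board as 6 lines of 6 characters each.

Answer: ......
.B.W..
.WBW..
..WWB.
.BWWW.
......

Derivation:
Place W at (1,3); scan 8 dirs for brackets.
Dir NW: first cell '.' (not opp) -> no flip
Dir N: first cell '.' (not opp) -> no flip
Dir NE: first cell '.' (not opp) -> no flip
Dir W: first cell '.' (not opp) -> no flip
Dir E: first cell '.' (not opp) -> no flip
Dir SW: opp run (2,2), next='.' -> no flip
Dir S: opp run (2,3) (3,3) capped by W -> flip
Dir SE: first cell '.' (not opp) -> no flip
All flips: (2,3) (3,3)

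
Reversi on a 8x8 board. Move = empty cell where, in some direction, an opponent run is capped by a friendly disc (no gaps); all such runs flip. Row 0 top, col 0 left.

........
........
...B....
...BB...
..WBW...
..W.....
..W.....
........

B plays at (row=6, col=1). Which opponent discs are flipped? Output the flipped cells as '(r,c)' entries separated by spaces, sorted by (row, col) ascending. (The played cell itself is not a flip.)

Dir NW: first cell '.' (not opp) -> no flip
Dir N: first cell '.' (not opp) -> no flip
Dir NE: opp run (5,2) capped by B -> flip
Dir W: first cell '.' (not opp) -> no flip
Dir E: opp run (6,2), next='.' -> no flip
Dir SW: first cell '.' (not opp) -> no flip
Dir S: first cell '.' (not opp) -> no flip
Dir SE: first cell '.' (not opp) -> no flip

Answer: (5,2)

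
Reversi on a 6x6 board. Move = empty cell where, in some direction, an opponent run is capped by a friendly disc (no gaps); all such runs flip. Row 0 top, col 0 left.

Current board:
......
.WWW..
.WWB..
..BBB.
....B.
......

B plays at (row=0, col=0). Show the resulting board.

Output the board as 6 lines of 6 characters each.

Place B at (0,0); scan 8 dirs for brackets.
Dir NW: edge -> no flip
Dir N: edge -> no flip
Dir NE: edge -> no flip
Dir W: edge -> no flip
Dir E: first cell '.' (not opp) -> no flip
Dir SW: edge -> no flip
Dir S: first cell '.' (not opp) -> no flip
Dir SE: opp run (1,1) (2,2) capped by B -> flip
All flips: (1,1) (2,2)

Answer: B.....
.BWW..
.WBB..
..BBB.
....B.
......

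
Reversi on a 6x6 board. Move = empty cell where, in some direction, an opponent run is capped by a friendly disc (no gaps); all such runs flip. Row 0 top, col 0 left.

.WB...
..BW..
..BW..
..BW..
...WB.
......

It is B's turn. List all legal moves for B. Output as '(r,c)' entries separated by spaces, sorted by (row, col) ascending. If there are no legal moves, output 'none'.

(0,0): flips 1 -> legal
(0,3): no bracket -> illegal
(0,4): flips 1 -> legal
(1,0): no bracket -> illegal
(1,1): no bracket -> illegal
(1,4): flips 2 -> legal
(2,4): flips 2 -> legal
(3,4): flips 2 -> legal
(4,2): flips 1 -> legal
(5,2): no bracket -> illegal
(5,3): no bracket -> illegal
(5,4): flips 1 -> legal

Answer: (0,0) (0,4) (1,4) (2,4) (3,4) (4,2) (5,4)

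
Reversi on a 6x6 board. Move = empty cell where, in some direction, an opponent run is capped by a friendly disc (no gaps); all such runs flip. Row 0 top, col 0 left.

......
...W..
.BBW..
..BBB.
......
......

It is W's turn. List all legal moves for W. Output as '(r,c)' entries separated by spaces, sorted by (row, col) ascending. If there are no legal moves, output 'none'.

(1,0): no bracket -> illegal
(1,1): no bracket -> illegal
(1,2): no bracket -> illegal
(2,0): flips 2 -> legal
(2,4): no bracket -> illegal
(2,5): no bracket -> illegal
(3,0): no bracket -> illegal
(3,1): flips 1 -> legal
(3,5): no bracket -> illegal
(4,1): flips 1 -> legal
(4,2): no bracket -> illegal
(4,3): flips 1 -> legal
(4,4): no bracket -> illegal
(4,5): flips 1 -> legal

Answer: (2,0) (3,1) (4,1) (4,3) (4,5)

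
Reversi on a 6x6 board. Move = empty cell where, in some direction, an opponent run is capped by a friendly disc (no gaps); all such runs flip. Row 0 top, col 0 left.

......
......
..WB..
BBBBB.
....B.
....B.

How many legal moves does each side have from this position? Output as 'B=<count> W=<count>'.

-- B to move --
(1,1): flips 1 -> legal
(1,2): flips 1 -> legal
(1,3): flips 1 -> legal
(2,1): flips 1 -> legal
B mobility = 4
-- W to move --
(1,2): no bracket -> illegal
(1,3): no bracket -> illegal
(1,4): no bracket -> illegal
(2,0): no bracket -> illegal
(2,1): no bracket -> illegal
(2,4): flips 1 -> legal
(2,5): no bracket -> illegal
(3,5): no bracket -> illegal
(4,0): flips 1 -> legal
(4,1): no bracket -> illegal
(4,2): flips 1 -> legal
(4,3): no bracket -> illegal
(4,5): no bracket -> illegal
(5,3): no bracket -> illegal
(5,5): flips 2 -> legal
W mobility = 4

Answer: B=4 W=4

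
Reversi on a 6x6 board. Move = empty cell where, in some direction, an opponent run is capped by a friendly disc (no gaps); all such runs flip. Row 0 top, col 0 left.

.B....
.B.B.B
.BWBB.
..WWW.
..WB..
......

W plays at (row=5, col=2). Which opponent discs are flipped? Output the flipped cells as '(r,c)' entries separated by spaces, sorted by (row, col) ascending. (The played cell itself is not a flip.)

Answer: (4,3)

Derivation:
Dir NW: first cell '.' (not opp) -> no flip
Dir N: first cell 'W' (not opp) -> no flip
Dir NE: opp run (4,3) capped by W -> flip
Dir W: first cell '.' (not opp) -> no flip
Dir E: first cell '.' (not opp) -> no flip
Dir SW: edge -> no flip
Dir S: edge -> no flip
Dir SE: edge -> no flip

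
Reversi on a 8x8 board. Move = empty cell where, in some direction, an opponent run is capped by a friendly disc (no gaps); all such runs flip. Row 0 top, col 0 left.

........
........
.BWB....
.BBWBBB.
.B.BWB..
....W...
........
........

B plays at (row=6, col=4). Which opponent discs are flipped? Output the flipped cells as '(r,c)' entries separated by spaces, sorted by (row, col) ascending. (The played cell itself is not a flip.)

Answer: (4,4) (5,4)

Derivation:
Dir NW: first cell '.' (not opp) -> no flip
Dir N: opp run (5,4) (4,4) capped by B -> flip
Dir NE: first cell '.' (not opp) -> no flip
Dir W: first cell '.' (not opp) -> no flip
Dir E: first cell '.' (not opp) -> no flip
Dir SW: first cell '.' (not opp) -> no flip
Dir S: first cell '.' (not opp) -> no flip
Dir SE: first cell '.' (not opp) -> no flip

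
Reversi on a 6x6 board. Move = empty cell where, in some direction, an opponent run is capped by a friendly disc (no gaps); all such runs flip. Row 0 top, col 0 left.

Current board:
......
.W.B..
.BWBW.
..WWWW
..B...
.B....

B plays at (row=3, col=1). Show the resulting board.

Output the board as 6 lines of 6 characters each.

Answer: ......
.W.B..
.BBBW.
.BWWWW
..B...
.B....

Derivation:
Place B at (3,1); scan 8 dirs for brackets.
Dir NW: first cell '.' (not opp) -> no flip
Dir N: first cell 'B' (not opp) -> no flip
Dir NE: opp run (2,2) capped by B -> flip
Dir W: first cell '.' (not opp) -> no flip
Dir E: opp run (3,2) (3,3) (3,4) (3,5), next=edge -> no flip
Dir SW: first cell '.' (not opp) -> no flip
Dir S: first cell '.' (not opp) -> no flip
Dir SE: first cell 'B' (not opp) -> no flip
All flips: (2,2)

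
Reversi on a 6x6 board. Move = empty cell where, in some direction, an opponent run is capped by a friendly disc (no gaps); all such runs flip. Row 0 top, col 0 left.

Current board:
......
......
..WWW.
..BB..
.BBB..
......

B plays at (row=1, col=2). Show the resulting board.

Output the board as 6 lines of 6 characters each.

Place B at (1,2); scan 8 dirs for brackets.
Dir NW: first cell '.' (not opp) -> no flip
Dir N: first cell '.' (not opp) -> no flip
Dir NE: first cell '.' (not opp) -> no flip
Dir W: first cell '.' (not opp) -> no flip
Dir E: first cell '.' (not opp) -> no flip
Dir SW: first cell '.' (not opp) -> no flip
Dir S: opp run (2,2) capped by B -> flip
Dir SE: opp run (2,3), next='.' -> no flip
All flips: (2,2)

Answer: ......
..B...
..BWW.
..BB..
.BBB..
......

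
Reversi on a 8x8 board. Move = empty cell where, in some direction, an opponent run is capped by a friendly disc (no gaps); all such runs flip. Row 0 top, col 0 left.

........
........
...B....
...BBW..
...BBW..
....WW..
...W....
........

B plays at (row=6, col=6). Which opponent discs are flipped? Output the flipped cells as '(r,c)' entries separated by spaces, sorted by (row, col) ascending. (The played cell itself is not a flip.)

Answer: (5,5)

Derivation:
Dir NW: opp run (5,5) capped by B -> flip
Dir N: first cell '.' (not opp) -> no flip
Dir NE: first cell '.' (not opp) -> no flip
Dir W: first cell '.' (not opp) -> no flip
Dir E: first cell '.' (not opp) -> no flip
Dir SW: first cell '.' (not opp) -> no flip
Dir S: first cell '.' (not opp) -> no flip
Dir SE: first cell '.' (not opp) -> no flip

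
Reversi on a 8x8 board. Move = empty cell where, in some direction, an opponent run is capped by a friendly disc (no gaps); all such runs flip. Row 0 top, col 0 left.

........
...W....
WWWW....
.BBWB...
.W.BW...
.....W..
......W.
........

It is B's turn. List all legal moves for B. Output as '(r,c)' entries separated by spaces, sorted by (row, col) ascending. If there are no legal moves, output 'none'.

(0,2): no bracket -> illegal
(0,3): flips 3 -> legal
(0,4): flips 2 -> legal
(1,0): flips 1 -> legal
(1,1): flips 1 -> legal
(1,2): flips 2 -> legal
(1,4): flips 1 -> legal
(2,4): no bracket -> illegal
(3,0): no bracket -> illegal
(3,5): no bracket -> illegal
(4,0): no bracket -> illegal
(4,2): no bracket -> illegal
(4,5): flips 1 -> legal
(4,6): no bracket -> illegal
(5,0): flips 1 -> legal
(5,1): flips 1 -> legal
(5,2): no bracket -> illegal
(5,3): no bracket -> illegal
(5,4): flips 1 -> legal
(5,6): no bracket -> illegal
(5,7): no bracket -> illegal
(6,4): no bracket -> illegal
(6,5): no bracket -> illegal
(6,7): no bracket -> illegal
(7,5): no bracket -> illegal
(7,6): no bracket -> illegal
(7,7): no bracket -> illegal

Answer: (0,3) (0,4) (1,0) (1,1) (1,2) (1,4) (4,5) (5,0) (5,1) (5,4)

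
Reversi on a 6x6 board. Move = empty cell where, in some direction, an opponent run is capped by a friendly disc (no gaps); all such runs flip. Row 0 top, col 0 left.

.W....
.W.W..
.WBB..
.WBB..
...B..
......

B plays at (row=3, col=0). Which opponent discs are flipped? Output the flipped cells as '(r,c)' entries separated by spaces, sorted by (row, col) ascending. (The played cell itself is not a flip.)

Answer: (3,1)

Derivation:
Dir NW: edge -> no flip
Dir N: first cell '.' (not opp) -> no flip
Dir NE: opp run (2,1), next='.' -> no flip
Dir W: edge -> no flip
Dir E: opp run (3,1) capped by B -> flip
Dir SW: edge -> no flip
Dir S: first cell '.' (not opp) -> no flip
Dir SE: first cell '.' (not opp) -> no flip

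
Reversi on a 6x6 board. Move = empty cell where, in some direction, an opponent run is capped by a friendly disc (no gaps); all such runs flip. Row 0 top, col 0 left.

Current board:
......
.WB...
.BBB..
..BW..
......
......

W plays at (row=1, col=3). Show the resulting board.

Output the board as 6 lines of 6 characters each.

Place W at (1,3); scan 8 dirs for brackets.
Dir NW: first cell '.' (not opp) -> no flip
Dir N: first cell '.' (not opp) -> no flip
Dir NE: first cell '.' (not opp) -> no flip
Dir W: opp run (1,2) capped by W -> flip
Dir E: first cell '.' (not opp) -> no flip
Dir SW: opp run (2,2), next='.' -> no flip
Dir S: opp run (2,3) capped by W -> flip
Dir SE: first cell '.' (not opp) -> no flip
All flips: (1,2) (2,3)

Answer: ......
.WWW..
.BBW..
..BW..
......
......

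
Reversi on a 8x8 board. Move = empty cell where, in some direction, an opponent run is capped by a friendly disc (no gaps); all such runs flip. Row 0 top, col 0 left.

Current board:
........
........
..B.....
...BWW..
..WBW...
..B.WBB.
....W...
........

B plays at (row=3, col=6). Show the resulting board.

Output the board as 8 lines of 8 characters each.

Answer: ........
........
..B.....
...BBBB.
..WBW...
..B.WBB.
....W...
........

Derivation:
Place B at (3,6); scan 8 dirs for brackets.
Dir NW: first cell '.' (not opp) -> no flip
Dir N: first cell '.' (not opp) -> no flip
Dir NE: first cell '.' (not opp) -> no flip
Dir W: opp run (3,5) (3,4) capped by B -> flip
Dir E: first cell '.' (not opp) -> no flip
Dir SW: first cell '.' (not opp) -> no flip
Dir S: first cell '.' (not opp) -> no flip
Dir SE: first cell '.' (not opp) -> no flip
All flips: (3,4) (3,5)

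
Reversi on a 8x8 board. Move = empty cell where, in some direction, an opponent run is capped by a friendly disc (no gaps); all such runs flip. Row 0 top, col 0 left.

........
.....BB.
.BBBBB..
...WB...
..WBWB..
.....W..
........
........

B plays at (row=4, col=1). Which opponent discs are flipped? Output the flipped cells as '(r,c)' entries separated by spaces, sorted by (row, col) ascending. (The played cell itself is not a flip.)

Dir NW: first cell '.' (not opp) -> no flip
Dir N: first cell '.' (not opp) -> no flip
Dir NE: first cell '.' (not opp) -> no flip
Dir W: first cell '.' (not opp) -> no flip
Dir E: opp run (4,2) capped by B -> flip
Dir SW: first cell '.' (not opp) -> no flip
Dir S: first cell '.' (not opp) -> no flip
Dir SE: first cell '.' (not opp) -> no flip

Answer: (4,2)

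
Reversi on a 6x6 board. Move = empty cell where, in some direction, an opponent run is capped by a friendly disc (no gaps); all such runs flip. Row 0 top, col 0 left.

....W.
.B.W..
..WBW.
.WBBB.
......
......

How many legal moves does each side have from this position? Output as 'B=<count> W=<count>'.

-- B to move --
(0,2): no bracket -> illegal
(0,3): flips 1 -> legal
(0,5): no bracket -> illegal
(1,2): flips 1 -> legal
(1,4): flips 1 -> legal
(1,5): flips 1 -> legal
(2,0): no bracket -> illegal
(2,1): flips 1 -> legal
(2,5): flips 1 -> legal
(3,0): flips 1 -> legal
(3,5): no bracket -> illegal
(4,0): no bracket -> illegal
(4,1): no bracket -> illegal
(4,2): no bracket -> illegal
B mobility = 7
-- W to move --
(0,0): flips 1 -> legal
(0,1): no bracket -> illegal
(0,2): no bracket -> illegal
(1,0): no bracket -> illegal
(1,2): no bracket -> illegal
(1,4): no bracket -> illegal
(2,0): no bracket -> illegal
(2,1): no bracket -> illegal
(2,5): no bracket -> illegal
(3,5): flips 3 -> legal
(4,1): no bracket -> illegal
(4,2): flips 2 -> legal
(4,3): flips 2 -> legal
(4,4): flips 2 -> legal
(4,5): no bracket -> illegal
W mobility = 5

Answer: B=7 W=5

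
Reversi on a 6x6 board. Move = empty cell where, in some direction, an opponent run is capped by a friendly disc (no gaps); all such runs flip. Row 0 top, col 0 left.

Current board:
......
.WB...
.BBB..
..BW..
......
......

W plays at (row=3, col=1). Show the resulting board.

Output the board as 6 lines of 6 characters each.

Answer: ......
.WB...
.WBB..
.WWW..
......
......

Derivation:
Place W at (3,1); scan 8 dirs for brackets.
Dir NW: first cell '.' (not opp) -> no flip
Dir N: opp run (2,1) capped by W -> flip
Dir NE: opp run (2,2), next='.' -> no flip
Dir W: first cell '.' (not opp) -> no flip
Dir E: opp run (3,2) capped by W -> flip
Dir SW: first cell '.' (not opp) -> no flip
Dir S: first cell '.' (not opp) -> no flip
Dir SE: first cell '.' (not opp) -> no flip
All flips: (2,1) (3,2)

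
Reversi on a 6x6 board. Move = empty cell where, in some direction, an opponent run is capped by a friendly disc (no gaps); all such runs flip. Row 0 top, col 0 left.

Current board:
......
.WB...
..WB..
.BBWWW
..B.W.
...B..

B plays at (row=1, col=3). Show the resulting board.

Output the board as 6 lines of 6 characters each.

Place B at (1,3); scan 8 dirs for brackets.
Dir NW: first cell '.' (not opp) -> no flip
Dir N: first cell '.' (not opp) -> no flip
Dir NE: first cell '.' (not opp) -> no flip
Dir W: first cell 'B' (not opp) -> no flip
Dir E: first cell '.' (not opp) -> no flip
Dir SW: opp run (2,2) capped by B -> flip
Dir S: first cell 'B' (not opp) -> no flip
Dir SE: first cell '.' (not opp) -> no flip
All flips: (2,2)

Answer: ......
.WBB..
..BB..
.BBWWW
..B.W.
...B..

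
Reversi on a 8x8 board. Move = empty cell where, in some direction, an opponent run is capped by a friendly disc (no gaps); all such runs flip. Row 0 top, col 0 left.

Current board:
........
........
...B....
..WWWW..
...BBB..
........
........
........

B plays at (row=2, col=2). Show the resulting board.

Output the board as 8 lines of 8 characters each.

Answer: ........
........
..BB....
..WBWW..
...BBB..
........
........
........

Derivation:
Place B at (2,2); scan 8 dirs for brackets.
Dir NW: first cell '.' (not opp) -> no flip
Dir N: first cell '.' (not opp) -> no flip
Dir NE: first cell '.' (not opp) -> no flip
Dir W: first cell '.' (not opp) -> no flip
Dir E: first cell 'B' (not opp) -> no flip
Dir SW: first cell '.' (not opp) -> no flip
Dir S: opp run (3,2), next='.' -> no flip
Dir SE: opp run (3,3) capped by B -> flip
All flips: (3,3)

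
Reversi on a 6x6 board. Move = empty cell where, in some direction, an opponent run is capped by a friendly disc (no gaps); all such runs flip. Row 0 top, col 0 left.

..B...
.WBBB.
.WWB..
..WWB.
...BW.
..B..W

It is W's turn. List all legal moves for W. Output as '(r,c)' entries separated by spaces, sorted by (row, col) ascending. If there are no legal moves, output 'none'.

Answer: (0,3) (0,4) (0,5) (1,5) (2,4) (3,5) (4,2) (5,3) (5,4)

Derivation:
(0,1): no bracket -> illegal
(0,3): flips 3 -> legal
(0,4): flips 1 -> legal
(0,5): flips 2 -> legal
(1,5): flips 3 -> legal
(2,4): flips 2 -> legal
(2,5): no bracket -> illegal
(3,5): flips 1 -> legal
(4,1): no bracket -> illegal
(4,2): flips 1 -> legal
(4,5): no bracket -> illegal
(5,1): no bracket -> illegal
(5,3): flips 1 -> legal
(5,4): flips 1 -> legal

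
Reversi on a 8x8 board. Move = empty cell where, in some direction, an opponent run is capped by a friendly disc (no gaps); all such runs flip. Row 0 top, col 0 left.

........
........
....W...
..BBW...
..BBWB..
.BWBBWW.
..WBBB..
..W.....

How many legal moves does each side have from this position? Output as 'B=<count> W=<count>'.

Answer: B=14 W=13

Derivation:
-- B to move --
(1,3): no bracket -> illegal
(1,4): flips 3 -> legal
(1,5): flips 1 -> legal
(2,3): flips 1 -> legal
(2,5): flips 1 -> legal
(3,5): flips 2 -> legal
(4,1): flips 1 -> legal
(4,6): flips 1 -> legal
(4,7): flips 1 -> legal
(5,7): flips 2 -> legal
(6,1): flips 2 -> legal
(6,6): flips 2 -> legal
(6,7): flips 1 -> legal
(7,1): flips 1 -> legal
(7,3): flips 1 -> legal
B mobility = 14
-- W to move --
(2,1): no bracket -> illegal
(2,2): flips 3 -> legal
(2,3): no bracket -> illegal
(3,1): flips 2 -> legal
(3,5): flips 1 -> legal
(3,6): flips 3 -> legal
(4,0): flips 1 -> legal
(4,1): flips 2 -> legal
(4,6): flips 1 -> legal
(5,0): flips 1 -> legal
(6,0): flips 3 -> legal
(6,1): no bracket -> illegal
(6,6): flips 3 -> legal
(7,3): flips 1 -> legal
(7,4): flips 4 -> legal
(7,5): flips 1 -> legal
(7,6): no bracket -> illegal
W mobility = 13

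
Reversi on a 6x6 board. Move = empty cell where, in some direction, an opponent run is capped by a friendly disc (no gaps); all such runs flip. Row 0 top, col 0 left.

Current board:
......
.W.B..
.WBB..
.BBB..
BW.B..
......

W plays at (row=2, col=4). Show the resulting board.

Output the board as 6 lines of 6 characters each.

Answer: ......
.W.B..
.WWWW.
.BBB..
BW.B..
......

Derivation:
Place W at (2,4); scan 8 dirs for brackets.
Dir NW: opp run (1,3), next='.' -> no flip
Dir N: first cell '.' (not opp) -> no flip
Dir NE: first cell '.' (not opp) -> no flip
Dir W: opp run (2,3) (2,2) capped by W -> flip
Dir E: first cell '.' (not opp) -> no flip
Dir SW: opp run (3,3), next='.' -> no flip
Dir S: first cell '.' (not opp) -> no flip
Dir SE: first cell '.' (not opp) -> no flip
All flips: (2,2) (2,3)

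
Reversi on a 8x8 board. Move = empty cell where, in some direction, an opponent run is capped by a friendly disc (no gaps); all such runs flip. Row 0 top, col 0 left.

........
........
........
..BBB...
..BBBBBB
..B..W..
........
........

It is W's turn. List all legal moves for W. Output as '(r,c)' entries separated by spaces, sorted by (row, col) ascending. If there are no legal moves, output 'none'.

(2,1): no bracket -> illegal
(2,2): flips 2 -> legal
(2,3): no bracket -> illegal
(2,4): no bracket -> illegal
(2,5): no bracket -> illegal
(3,1): no bracket -> illegal
(3,5): flips 1 -> legal
(3,6): no bracket -> illegal
(3,7): flips 1 -> legal
(4,1): no bracket -> illegal
(5,1): no bracket -> illegal
(5,3): no bracket -> illegal
(5,4): no bracket -> illegal
(5,6): no bracket -> illegal
(5,7): no bracket -> illegal
(6,1): no bracket -> illegal
(6,2): no bracket -> illegal
(6,3): no bracket -> illegal

Answer: (2,2) (3,5) (3,7)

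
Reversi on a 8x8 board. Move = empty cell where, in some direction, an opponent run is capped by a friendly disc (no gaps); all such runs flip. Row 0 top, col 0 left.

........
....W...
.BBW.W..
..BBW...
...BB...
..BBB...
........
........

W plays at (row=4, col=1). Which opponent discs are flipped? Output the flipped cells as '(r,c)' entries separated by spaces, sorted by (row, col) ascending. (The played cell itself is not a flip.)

Dir NW: first cell '.' (not opp) -> no flip
Dir N: first cell '.' (not opp) -> no flip
Dir NE: opp run (3,2) capped by W -> flip
Dir W: first cell '.' (not opp) -> no flip
Dir E: first cell '.' (not opp) -> no flip
Dir SW: first cell '.' (not opp) -> no flip
Dir S: first cell '.' (not opp) -> no flip
Dir SE: opp run (5,2), next='.' -> no flip

Answer: (3,2)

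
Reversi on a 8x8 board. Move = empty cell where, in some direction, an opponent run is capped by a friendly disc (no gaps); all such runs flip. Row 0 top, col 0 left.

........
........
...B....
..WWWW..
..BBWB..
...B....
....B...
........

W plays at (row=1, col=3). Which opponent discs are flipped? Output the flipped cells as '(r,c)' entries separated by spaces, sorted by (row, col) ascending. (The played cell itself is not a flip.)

Answer: (2,3)

Derivation:
Dir NW: first cell '.' (not opp) -> no flip
Dir N: first cell '.' (not opp) -> no flip
Dir NE: first cell '.' (not opp) -> no flip
Dir W: first cell '.' (not opp) -> no flip
Dir E: first cell '.' (not opp) -> no flip
Dir SW: first cell '.' (not opp) -> no flip
Dir S: opp run (2,3) capped by W -> flip
Dir SE: first cell '.' (not opp) -> no flip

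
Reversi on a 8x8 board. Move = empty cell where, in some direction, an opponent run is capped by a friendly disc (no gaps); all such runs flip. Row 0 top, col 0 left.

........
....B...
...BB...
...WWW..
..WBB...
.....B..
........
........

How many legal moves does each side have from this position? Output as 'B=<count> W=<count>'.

-- B to move --
(2,2): flips 1 -> legal
(2,5): flips 1 -> legal
(2,6): flips 1 -> legal
(3,1): no bracket -> illegal
(3,2): no bracket -> illegal
(3,6): no bracket -> illegal
(4,1): flips 1 -> legal
(4,5): flips 1 -> legal
(4,6): flips 1 -> legal
(5,1): flips 2 -> legal
(5,2): no bracket -> illegal
(5,3): no bracket -> illegal
B mobility = 7
-- W to move --
(0,3): no bracket -> illegal
(0,4): flips 2 -> legal
(0,5): no bracket -> illegal
(1,2): flips 1 -> legal
(1,3): flips 2 -> legal
(1,5): flips 1 -> legal
(2,2): no bracket -> illegal
(2,5): no bracket -> illegal
(3,2): no bracket -> illegal
(4,5): flips 2 -> legal
(4,6): no bracket -> illegal
(5,2): flips 1 -> legal
(5,3): flips 2 -> legal
(5,4): flips 1 -> legal
(5,6): no bracket -> illegal
(6,4): no bracket -> illegal
(6,5): no bracket -> illegal
(6,6): flips 2 -> legal
W mobility = 9

Answer: B=7 W=9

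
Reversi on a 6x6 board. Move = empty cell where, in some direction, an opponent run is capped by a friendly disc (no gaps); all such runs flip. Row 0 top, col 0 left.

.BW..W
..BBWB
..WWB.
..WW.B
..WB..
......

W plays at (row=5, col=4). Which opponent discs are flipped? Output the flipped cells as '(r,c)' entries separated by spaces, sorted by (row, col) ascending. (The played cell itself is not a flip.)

Answer: (4,3)

Derivation:
Dir NW: opp run (4,3) capped by W -> flip
Dir N: first cell '.' (not opp) -> no flip
Dir NE: first cell '.' (not opp) -> no flip
Dir W: first cell '.' (not opp) -> no flip
Dir E: first cell '.' (not opp) -> no flip
Dir SW: edge -> no flip
Dir S: edge -> no flip
Dir SE: edge -> no flip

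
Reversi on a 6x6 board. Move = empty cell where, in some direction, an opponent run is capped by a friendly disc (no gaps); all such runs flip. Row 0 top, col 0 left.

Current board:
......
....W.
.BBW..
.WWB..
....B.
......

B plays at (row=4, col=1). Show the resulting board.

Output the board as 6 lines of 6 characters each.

Place B at (4,1); scan 8 dirs for brackets.
Dir NW: first cell '.' (not opp) -> no flip
Dir N: opp run (3,1) capped by B -> flip
Dir NE: opp run (3,2) (2,3) (1,4), next='.' -> no flip
Dir W: first cell '.' (not opp) -> no flip
Dir E: first cell '.' (not opp) -> no flip
Dir SW: first cell '.' (not opp) -> no flip
Dir S: first cell '.' (not opp) -> no flip
Dir SE: first cell '.' (not opp) -> no flip
All flips: (3,1)

Answer: ......
....W.
.BBW..
.BWB..
.B..B.
......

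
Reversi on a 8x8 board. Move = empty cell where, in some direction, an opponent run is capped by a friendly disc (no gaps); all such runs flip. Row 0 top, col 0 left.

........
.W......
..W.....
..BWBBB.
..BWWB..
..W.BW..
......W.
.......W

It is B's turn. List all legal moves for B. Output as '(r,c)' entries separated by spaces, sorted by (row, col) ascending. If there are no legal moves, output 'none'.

Answer: (1,2) (2,4) (5,3) (5,6) (6,1) (6,2) (6,5)

Derivation:
(0,0): no bracket -> illegal
(0,1): no bracket -> illegal
(0,2): no bracket -> illegal
(1,0): no bracket -> illegal
(1,2): flips 1 -> legal
(1,3): no bracket -> illegal
(2,0): no bracket -> illegal
(2,1): no bracket -> illegal
(2,3): no bracket -> illegal
(2,4): flips 1 -> legal
(3,1): no bracket -> illegal
(4,1): no bracket -> illegal
(4,6): no bracket -> illegal
(5,1): no bracket -> illegal
(5,3): flips 1 -> legal
(5,6): flips 1 -> legal
(5,7): no bracket -> illegal
(6,1): flips 2 -> legal
(6,2): flips 1 -> legal
(6,3): no bracket -> illegal
(6,4): no bracket -> illegal
(6,5): flips 1 -> legal
(6,7): no bracket -> illegal
(7,5): no bracket -> illegal
(7,6): no bracket -> illegal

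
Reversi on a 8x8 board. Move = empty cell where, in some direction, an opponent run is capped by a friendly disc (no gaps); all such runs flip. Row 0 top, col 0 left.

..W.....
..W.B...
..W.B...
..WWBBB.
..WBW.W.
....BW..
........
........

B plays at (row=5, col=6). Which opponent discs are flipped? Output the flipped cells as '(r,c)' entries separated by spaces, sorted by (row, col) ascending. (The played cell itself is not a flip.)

Dir NW: first cell '.' (not opp) -> no flip
Dir N: opp run (4,6) capped by B -> flip
Dir NE: first cell '.' (not opp) -> no flip
Dir W: opp run (5,5) capped by B -> flip
Dir E: first cell '.' (not opp) -> no flip
Dir SW: first cell '.' (not opp) -> no flip
Dir S: first cell '.' (not opp) -> no flip
Dir SE: first cell '.' (not opp) -> no flip

Answer: (4,6) (5,5)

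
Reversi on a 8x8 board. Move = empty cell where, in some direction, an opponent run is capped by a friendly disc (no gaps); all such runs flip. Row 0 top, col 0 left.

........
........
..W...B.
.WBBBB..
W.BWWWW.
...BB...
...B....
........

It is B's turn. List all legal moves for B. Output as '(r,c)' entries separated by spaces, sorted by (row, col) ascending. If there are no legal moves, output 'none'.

(1,1): flips 1 -> legal
(1,2): flips 1 -> legal
(1,3): no bracket -> illegal
(2,0): flips 1 -> legal
(2,1): no bracket -> illegal
(2,3): no bracket -> illegal
(3,0): flips 1 -> legal
(3,6): flips 1 -> legal
(3,7): no bracket -> illegal
(4,1): no bracket -> illegal
(4,7): flips 4 -> legal
(5,0): no bracket -> illegal
(5,1): no bracket -> illegal
(5,2): flips 1 -> legal
(5,5): flips 2 -> legal
(5,6): flips 1 -> legal
(5,7): flips 1 -> legal

Answer: (1,1) (1,2) (2,0) (3,0) (3,6) (4,7) (5,2) (5,5) (5,6) (5,7)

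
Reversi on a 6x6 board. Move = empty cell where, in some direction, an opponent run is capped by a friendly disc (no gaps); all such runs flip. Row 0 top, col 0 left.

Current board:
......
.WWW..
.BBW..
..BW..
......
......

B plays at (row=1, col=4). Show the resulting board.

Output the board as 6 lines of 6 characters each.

Place B at (1,4); scan 8 dirs for brackets.
Dir NW: first cell '.' (not opp) -> no flip
Dir N: first cell '.' (not opp) -> no flip
Dir NE: first cell '.' (not opp) -> no flip
Dir W: opp run (1,3) (1,2) (1,1), next='.' -> no flip
Dir E: first cell '.' (not opp) -> no flip
Dir SW: opp run (2,3) capped by B -> flip
Dir S: first cell '.' (not opp) -> no flip
Dir SE: first cell '.' (not opp) -> no flip
All flips: (2,3)

Answer: ......
.WWWB.
.BBB..
..BW..
......
......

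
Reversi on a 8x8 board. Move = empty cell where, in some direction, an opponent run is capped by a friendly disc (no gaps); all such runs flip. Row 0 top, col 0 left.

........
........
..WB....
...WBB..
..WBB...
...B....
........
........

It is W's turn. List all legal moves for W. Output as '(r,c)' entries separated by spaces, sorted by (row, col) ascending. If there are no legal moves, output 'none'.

Answer: (1,3) (2,4) (3,6) (4,5) (5,5) (6,3) (6,4)

Derivation:
(1,2): no bracket -> illegal
(1,3): flips 1 -> legal
(1,4): no bracket -> illegal
(2,4): flips 1 -> legal
(2,5): no bracket -> illegal
(2,6): no bracket -> illegal
(3,2): no bracket -> illegal
(3,6): flips 2 -> legal
(4,5): flips 2 -> legal
(4,6): no bracket -> illegal
(5,2): no bracket -> illegal
(5,4): no bracket -> illegal
(5,5): flips 1 -> legal
(6,2): no bracket -> illegal
(6,3): flips 2 -> legal
(6,4): flips 1 -> legal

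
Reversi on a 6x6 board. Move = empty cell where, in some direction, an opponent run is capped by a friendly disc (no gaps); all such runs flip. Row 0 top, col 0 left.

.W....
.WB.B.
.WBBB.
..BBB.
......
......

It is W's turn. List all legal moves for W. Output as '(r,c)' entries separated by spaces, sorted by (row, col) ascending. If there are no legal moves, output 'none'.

(0,2): no bracket -> illegal
(0,3): flips 1 -> legal
(0,4): no bracket -> illegal
(0,5): no bracket -> illegal
(1,3): flips 1 -> legal
(1,5): no bracket -> illegal
(2,5): flips 3 -> legal
(3,1): no bracket -> illegal
(3,5): no bracket -> illegal
(4,1): no bracket -> illegal
(4,2): no bracket -> illegal
(4,3): flips 1 -> legal
(4,4): flips 2 -> legal
(4,5): flips 3 -> legal

Answer: (0,3) (1,3) (2,5) (4,3) (4,4) (4,5)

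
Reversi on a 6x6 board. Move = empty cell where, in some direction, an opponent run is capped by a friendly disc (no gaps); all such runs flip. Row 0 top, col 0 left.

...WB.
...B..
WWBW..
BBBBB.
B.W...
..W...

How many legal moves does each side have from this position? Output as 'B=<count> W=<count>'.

Answer: B=8 W=7

Derivation:
-- B to move --
(0,2): flips 1 -> legal
(1,0): flips 2 -> legal
(1,1): flips 1 -> legal
(1,2): flips 2 -> legal
(1,4): flips 1 -> legal
(2,4): flips 1 -> legal
(4,1): no bracket -> illegal
(4,3): no bracket -> illegal
(5,1): flips 1 -> legal
(5,3): flips 1 -> legal
B mobility = 8
-- W to move --
(0,2): no bracket -> illegal
(0,5): flips 1 -> legal
(1,1): no bracket -> illegal
(1,2): flips 2 -> legal
(1,4): no bracket -> illegal
(1,5): no bracket -> illegal
(2,4): flips 1 -> legal
(2,5): no bracket -> illegal
(3,5): no bracket -> illegal
(4,1): flips 2 -> legal
(4,3): flips 2 -> legal
(4,4): no bracket -> illegal
(4,5): flips 1 -> legal
(5,0): flips 2 -> legal
(5,1): no bracket -> illegal
W mobility = 7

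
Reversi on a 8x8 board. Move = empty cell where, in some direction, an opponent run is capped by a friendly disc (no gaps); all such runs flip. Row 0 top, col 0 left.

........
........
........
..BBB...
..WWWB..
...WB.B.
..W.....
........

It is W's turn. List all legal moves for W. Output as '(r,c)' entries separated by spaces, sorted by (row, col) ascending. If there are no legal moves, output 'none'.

Answer: (2,1) (2,2) (2,3) (2,4) (2,5) (4,6) (5,5) (6,4) (6,5)

Derivation:
(2,1): flips 1 -> legal
(2,2): flips 2 -> legal
(2,3): flips 1 -> legal
(2,4): flips 2 -> legal
(2,5): flips 1 -> legal
(3,1): no bracket -> illegal
(3,5): no bracket -> illegal
(3,6): no bracket -> illegal
(4,1): no bracket -> illegal
(4,6): flips 1 -> legal
(4,7): no bracket -> illegal
(5,5): flips 1 -> legal
(5,7): no bracket -> illegal
(6,3): no bracket -> illegal
(6,4): flips 1 -> legal
(6,5): flips 1 -> legal
(6,6): no bracket -> illegal
(6,7): no bracket -> illegal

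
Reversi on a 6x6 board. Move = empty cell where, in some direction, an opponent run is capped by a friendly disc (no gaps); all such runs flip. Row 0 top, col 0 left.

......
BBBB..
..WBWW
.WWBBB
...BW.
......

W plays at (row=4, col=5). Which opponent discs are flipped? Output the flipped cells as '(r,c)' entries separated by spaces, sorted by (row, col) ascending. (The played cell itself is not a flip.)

Answer: (3,5)

Derivation:
Dir NW: opp run (3,4) (2,3) (1,2), next='.' -> no flip
Dir N: opp run (3,5) capped by W -> flip
Dir NE: edge -> no flip
Dir W: first cell 'W' (not opp) -> no flip
Dir E: edge -> no flip
Dir SW: first cell '.' (not opp) -> no flip
Dir S: first cell '.' (not opp) -> no flip
Dir SE: edge -> no flip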